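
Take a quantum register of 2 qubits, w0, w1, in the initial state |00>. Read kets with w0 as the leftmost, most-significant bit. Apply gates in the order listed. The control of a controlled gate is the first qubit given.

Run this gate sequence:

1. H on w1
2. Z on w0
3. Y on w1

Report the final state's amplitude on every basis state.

After the circuit, the state carries amplitude -sqrt(2)*I/2 on |00>, sqrt(2)*I/2 on |01>, 0 on |10>, 0 on |11>.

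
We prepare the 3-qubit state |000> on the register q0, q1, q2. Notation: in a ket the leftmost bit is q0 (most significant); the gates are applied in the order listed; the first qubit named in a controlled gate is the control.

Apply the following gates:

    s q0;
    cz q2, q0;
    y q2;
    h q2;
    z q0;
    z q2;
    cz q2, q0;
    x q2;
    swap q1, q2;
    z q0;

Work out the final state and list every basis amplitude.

The resulting statevector has amplitude sqrt(2)*I/2 on |000>, sqrt(2)*I/2 on |010>, and 0 on every other basis state.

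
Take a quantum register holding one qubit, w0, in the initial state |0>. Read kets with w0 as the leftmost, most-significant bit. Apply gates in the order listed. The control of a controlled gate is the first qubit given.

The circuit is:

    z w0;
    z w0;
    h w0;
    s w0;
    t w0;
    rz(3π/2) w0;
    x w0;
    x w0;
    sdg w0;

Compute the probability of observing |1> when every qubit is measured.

A full measurement returns |1> with probability 1/2.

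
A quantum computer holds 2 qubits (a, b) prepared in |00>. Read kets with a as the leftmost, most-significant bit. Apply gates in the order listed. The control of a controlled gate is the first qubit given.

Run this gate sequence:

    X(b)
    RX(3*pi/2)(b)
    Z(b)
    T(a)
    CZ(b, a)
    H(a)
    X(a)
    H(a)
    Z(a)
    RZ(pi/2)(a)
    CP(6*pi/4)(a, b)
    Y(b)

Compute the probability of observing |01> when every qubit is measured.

The probability of measuring |01> is 1/2. Key observation: the block from step 6 through step 9 cancels to the identity and can be dropped.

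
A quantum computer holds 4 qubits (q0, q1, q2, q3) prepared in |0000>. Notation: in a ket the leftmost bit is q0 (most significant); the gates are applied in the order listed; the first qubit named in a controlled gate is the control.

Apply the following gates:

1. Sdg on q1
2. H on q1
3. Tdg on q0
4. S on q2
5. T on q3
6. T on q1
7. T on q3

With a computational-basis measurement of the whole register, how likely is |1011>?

A full measurement returns |1011> with probability 0.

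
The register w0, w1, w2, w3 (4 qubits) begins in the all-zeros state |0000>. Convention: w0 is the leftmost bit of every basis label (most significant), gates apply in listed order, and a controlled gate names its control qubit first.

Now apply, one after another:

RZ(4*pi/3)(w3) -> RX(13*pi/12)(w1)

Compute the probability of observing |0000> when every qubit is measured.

A full measurement returns |0000> with probability -sqrt(6)/8 - sqrt(2)/8 + 1/2.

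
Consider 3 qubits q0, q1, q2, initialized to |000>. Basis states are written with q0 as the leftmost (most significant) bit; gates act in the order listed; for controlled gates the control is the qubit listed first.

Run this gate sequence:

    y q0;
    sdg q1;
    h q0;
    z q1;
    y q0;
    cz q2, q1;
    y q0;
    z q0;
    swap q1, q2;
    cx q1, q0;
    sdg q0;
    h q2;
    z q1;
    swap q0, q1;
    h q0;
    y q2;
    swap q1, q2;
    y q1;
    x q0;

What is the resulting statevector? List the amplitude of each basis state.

The resulting statevector has amplitude sqrt(2)*I/4 on |000>, sqrt(2)/4 on |001>, sqrt(2)*I/4 on |010>, sqrt(2)/4 on |011>, sqrt(2)*I/4 on |100>, sqrt(2)/4 on |101>, sqrt(2)*I/4 on |110>, sqrt(2)/4 on |111>.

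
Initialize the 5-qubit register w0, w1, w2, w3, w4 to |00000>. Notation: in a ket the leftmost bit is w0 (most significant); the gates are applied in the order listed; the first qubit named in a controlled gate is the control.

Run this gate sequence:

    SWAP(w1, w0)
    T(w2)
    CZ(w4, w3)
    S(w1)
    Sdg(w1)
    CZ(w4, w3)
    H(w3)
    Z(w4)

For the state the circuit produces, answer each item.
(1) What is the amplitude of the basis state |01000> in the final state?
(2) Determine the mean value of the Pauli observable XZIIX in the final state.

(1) The amplitude on |01000> is 0. Key observation: gates 3-6 undo each other exactly, leaving only the rest of the circuit to track.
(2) The expectation value of XZIIX is 0.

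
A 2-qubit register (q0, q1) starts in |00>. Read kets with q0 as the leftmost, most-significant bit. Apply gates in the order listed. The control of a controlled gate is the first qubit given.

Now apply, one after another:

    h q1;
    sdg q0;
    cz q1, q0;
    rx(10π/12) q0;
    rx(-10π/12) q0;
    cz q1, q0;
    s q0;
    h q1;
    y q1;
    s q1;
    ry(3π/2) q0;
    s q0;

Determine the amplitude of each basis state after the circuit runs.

The final amplitudes are 0 on |00>, sqrt(2)/2 on |01>, 0 on |10>, -sqrt(2)*I/2 on |11>.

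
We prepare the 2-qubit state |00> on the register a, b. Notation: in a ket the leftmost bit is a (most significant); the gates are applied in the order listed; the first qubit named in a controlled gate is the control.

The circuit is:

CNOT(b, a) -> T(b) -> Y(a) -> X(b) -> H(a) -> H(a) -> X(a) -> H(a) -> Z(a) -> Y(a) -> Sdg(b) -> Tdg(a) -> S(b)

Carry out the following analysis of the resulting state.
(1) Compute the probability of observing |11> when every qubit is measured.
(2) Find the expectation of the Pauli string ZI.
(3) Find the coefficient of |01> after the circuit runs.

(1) A full measurement returns |11> with probability 1/2.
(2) The observable ZI averages to 0.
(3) The final state's coefficient on |01> equals -sqrt(2)/2.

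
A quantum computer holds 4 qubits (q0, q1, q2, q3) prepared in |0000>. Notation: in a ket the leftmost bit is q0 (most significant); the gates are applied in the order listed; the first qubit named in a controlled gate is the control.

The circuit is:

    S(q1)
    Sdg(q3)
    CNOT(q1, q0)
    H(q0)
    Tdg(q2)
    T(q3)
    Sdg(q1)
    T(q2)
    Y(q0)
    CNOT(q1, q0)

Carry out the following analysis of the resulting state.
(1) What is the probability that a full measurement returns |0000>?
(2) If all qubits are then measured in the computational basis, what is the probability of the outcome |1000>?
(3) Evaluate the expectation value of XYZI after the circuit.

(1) A full measurement returns |0000> with probability 1/2.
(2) Outcome |1000> occurs with probability 1/2.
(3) The expectation value of XYZI is 0.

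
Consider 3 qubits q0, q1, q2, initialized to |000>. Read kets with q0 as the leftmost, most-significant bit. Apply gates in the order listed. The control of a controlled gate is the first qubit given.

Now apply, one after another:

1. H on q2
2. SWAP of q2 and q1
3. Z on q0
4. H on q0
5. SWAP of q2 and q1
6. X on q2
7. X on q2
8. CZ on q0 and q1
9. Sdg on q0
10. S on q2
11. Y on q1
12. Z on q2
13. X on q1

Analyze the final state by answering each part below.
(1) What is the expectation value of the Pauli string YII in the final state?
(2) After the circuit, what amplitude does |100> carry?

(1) The expectation value of YII is -1.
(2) The final state's coefficient on |100> equals 1/2.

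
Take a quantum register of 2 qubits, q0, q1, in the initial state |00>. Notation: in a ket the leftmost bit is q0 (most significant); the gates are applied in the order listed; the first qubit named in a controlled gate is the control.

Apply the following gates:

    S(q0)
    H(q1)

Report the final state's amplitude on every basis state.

The final amplitudes are sqrt(2)/2 on |00>, sqrt(2)/2 on |01>, 0 on |10>, 0 on |11>.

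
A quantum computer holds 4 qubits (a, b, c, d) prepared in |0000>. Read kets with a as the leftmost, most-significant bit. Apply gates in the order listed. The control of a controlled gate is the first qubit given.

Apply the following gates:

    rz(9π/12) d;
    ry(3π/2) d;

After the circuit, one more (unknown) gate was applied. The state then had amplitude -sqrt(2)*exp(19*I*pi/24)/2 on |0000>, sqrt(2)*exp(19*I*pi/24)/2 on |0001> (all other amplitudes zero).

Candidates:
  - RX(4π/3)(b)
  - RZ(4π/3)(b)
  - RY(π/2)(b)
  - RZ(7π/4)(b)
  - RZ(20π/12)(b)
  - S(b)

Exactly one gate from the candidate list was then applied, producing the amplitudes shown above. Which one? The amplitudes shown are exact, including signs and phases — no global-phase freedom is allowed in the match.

The unique candidate consistent with the amplitudes is RZ(20π/12)(b).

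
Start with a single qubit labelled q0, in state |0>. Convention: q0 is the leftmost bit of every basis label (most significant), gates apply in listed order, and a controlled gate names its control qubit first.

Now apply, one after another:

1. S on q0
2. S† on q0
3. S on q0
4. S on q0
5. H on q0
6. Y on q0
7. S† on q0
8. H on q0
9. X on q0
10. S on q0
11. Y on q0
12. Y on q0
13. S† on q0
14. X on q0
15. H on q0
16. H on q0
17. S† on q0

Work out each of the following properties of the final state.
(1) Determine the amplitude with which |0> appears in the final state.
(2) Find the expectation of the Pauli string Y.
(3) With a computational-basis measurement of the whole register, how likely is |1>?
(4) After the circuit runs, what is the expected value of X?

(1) The final state's coefficient on |0> equals 1/2 - I/2. Key observation: the block from step 8 through step 15 cancels to the identity and can be dropped.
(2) In the final state, Y has expectation 0.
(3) Outcome |1> occurs with probability 1/2.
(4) In the final state, X has expectation -1.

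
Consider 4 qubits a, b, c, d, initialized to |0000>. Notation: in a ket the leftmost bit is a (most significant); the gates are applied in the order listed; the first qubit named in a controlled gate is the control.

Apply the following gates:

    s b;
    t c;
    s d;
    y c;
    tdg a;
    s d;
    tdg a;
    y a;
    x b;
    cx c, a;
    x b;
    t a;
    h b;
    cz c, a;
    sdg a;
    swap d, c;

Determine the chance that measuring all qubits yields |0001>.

The probability of measuring |0001> is 1/2.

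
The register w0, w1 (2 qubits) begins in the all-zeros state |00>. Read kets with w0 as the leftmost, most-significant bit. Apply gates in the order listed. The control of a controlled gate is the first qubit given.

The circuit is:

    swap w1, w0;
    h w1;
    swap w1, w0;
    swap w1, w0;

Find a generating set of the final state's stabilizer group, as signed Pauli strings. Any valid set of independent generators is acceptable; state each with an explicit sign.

The final state is stabilized by the group generated by +IX, +ZI; other independent generating sets are equally valid.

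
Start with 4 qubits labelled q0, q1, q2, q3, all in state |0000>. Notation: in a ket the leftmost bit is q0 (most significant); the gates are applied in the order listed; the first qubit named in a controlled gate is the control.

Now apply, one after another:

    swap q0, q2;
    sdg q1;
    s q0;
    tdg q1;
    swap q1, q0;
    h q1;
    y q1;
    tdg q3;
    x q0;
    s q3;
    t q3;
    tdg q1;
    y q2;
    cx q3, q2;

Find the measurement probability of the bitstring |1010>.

A full measurement returns |1010> with probability 1/2.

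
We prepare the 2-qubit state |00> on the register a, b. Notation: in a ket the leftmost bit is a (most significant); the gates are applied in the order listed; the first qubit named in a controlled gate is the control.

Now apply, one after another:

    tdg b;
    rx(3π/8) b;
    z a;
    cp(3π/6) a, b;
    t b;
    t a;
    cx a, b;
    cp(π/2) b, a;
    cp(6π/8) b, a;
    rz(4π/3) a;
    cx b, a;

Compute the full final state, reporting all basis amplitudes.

After the circuit, the state carries amplitude -exp(I*pi/3)*cos(3*pi/16) on |00>, 0 on |01>, 0 on |10>, -exp(I*pi/12)*sin(3*pi/16) on |11>.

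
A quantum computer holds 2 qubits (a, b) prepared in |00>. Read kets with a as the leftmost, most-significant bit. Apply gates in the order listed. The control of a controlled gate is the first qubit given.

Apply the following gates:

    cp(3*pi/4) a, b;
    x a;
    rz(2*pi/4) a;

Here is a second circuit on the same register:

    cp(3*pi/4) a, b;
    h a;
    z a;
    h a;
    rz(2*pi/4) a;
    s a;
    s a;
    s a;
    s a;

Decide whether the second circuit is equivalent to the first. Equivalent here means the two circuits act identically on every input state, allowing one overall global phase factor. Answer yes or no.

Yes — the two circuits implement the same unitary up to a global phase.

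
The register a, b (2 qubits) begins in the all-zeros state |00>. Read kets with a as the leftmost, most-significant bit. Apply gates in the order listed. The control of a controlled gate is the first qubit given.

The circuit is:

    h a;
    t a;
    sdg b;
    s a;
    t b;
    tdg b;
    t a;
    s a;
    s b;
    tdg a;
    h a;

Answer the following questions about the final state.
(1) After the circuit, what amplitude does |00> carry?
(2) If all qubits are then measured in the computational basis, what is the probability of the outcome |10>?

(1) The final state's coefficient on |00> equals 1/2 - exp(I*pi/4)/2.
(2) Outcome |10> occurs with probability sqrt(2)/4 + 1/2.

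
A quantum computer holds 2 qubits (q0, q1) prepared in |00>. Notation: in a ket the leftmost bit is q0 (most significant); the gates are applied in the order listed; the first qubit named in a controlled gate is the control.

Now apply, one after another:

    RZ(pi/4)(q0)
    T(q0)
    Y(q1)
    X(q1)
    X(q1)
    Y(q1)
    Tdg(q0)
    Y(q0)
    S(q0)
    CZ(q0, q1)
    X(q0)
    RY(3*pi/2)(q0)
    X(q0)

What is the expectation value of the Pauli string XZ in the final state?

The observable XZ averages to -1. Key observation: the block from step 2 through step 7 cancels to the identity and can be dropped.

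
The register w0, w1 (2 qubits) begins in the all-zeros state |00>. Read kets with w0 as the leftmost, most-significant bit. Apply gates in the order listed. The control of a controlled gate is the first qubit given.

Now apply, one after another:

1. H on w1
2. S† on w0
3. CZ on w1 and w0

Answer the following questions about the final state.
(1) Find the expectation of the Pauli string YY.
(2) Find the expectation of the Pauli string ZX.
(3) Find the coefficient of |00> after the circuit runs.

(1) In the final state, YY has expectation 0.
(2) The observable ZX averages to 1.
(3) The final state's coefficient on |00> equals sqrt(2)/2.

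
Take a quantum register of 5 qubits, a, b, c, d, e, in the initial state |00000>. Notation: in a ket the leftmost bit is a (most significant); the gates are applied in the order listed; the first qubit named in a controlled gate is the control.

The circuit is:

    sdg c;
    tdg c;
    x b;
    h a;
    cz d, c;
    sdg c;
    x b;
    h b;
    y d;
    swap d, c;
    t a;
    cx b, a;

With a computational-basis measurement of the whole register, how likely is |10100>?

A full measurement returns |10100> with probability 1/4.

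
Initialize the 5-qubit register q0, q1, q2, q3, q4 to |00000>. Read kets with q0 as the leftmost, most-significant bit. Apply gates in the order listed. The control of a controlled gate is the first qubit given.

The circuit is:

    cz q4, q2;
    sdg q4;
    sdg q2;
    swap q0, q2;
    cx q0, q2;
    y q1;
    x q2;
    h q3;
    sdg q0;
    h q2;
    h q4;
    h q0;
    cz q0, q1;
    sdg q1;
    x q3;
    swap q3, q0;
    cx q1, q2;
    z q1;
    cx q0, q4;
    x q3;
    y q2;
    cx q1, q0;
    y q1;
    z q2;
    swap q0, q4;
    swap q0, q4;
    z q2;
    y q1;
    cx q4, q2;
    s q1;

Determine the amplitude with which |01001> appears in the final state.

The final state's coefficient on |01001> equals 1/4. Key observation: the block from step 23 through step 28 cancels to the identity and can be dropped.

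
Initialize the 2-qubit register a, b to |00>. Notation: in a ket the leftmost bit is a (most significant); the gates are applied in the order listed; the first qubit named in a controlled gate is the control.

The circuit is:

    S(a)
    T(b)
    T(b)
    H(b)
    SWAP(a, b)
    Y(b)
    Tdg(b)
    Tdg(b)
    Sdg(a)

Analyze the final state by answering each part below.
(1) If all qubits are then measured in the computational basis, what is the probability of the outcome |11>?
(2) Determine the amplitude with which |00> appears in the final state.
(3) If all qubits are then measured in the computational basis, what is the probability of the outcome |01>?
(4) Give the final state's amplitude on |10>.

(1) The probability of measuring |11> is 1/2.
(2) |00> carries amplitude 0 in the final state.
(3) The probability of measuring |01> is 1/2.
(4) The final state's coefficient on |10> equals 0.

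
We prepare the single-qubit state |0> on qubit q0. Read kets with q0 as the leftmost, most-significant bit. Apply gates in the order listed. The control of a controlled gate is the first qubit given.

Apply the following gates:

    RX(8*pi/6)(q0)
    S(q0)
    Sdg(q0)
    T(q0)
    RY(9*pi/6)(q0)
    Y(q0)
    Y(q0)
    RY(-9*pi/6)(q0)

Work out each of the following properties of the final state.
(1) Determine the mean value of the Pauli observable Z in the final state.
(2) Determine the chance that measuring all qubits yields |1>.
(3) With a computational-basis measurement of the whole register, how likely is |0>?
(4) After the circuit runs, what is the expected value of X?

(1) In the final state, Z has expectation -1/2. Key observation: gates 5-8 undo each other exactly, leaving only the rest of the circuit to track.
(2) A full measurement returns |1> with probability 3/4.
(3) A full measurement returns |0> with probability 1/4.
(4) In the final state, X has expectation -sqrt(6)/4.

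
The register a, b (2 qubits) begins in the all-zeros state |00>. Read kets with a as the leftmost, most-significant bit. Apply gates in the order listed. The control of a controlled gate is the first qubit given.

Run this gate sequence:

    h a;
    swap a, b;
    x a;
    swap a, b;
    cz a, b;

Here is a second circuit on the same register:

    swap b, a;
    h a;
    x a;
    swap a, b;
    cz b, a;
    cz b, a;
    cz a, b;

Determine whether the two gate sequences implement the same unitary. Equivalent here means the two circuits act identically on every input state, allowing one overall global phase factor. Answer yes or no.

No: there is an input state on which the two circuits produce genuinely different outputs (not merely differing by a phase).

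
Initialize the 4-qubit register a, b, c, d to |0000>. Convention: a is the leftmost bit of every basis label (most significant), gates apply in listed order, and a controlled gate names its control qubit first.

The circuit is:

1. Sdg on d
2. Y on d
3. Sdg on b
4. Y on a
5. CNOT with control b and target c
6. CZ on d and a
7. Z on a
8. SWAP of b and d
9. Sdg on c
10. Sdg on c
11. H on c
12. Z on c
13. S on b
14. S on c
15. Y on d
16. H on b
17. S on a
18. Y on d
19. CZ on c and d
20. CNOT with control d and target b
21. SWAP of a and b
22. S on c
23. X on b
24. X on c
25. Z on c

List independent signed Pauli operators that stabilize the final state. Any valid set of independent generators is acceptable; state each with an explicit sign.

The stabilizer group can be generated by -XIII, -IIXI, +IZII, +IIIZ, among other valid generating sets.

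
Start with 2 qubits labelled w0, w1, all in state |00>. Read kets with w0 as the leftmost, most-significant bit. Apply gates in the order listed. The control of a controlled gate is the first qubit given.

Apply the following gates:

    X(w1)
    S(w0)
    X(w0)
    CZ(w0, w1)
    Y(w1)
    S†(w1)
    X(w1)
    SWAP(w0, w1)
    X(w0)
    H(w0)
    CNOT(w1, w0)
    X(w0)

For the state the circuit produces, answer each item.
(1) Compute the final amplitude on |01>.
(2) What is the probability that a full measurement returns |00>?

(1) |01> carries amplitude sqrt(2)*I/2 in the final state.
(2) The probability of measuring |00> is 0.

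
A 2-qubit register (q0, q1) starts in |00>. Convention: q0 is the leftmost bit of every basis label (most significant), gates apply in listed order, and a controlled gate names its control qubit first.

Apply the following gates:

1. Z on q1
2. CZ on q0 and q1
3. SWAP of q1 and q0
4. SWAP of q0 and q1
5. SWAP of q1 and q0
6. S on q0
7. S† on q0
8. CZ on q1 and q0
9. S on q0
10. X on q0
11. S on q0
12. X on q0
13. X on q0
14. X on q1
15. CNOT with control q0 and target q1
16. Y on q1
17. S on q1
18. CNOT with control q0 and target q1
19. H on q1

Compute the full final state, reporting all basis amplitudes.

After the circuit, the state carries amplitude 0 on |00>, 0 on |01>, -sqrt(2)*I/2 on |10>, -sqrt(2)*I/2 on |11>. Key observation: gates 6-7 undo each other exactly, leaving only the rest of the circuit to track.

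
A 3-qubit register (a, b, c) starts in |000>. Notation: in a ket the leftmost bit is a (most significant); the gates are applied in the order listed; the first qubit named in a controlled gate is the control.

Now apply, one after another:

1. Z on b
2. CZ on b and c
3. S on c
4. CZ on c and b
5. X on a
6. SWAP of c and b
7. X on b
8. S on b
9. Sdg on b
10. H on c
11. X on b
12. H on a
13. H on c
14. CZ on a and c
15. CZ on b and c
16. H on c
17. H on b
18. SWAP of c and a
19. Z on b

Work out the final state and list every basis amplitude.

The final amplitudes are sqrt(2)/4 on |000>, -sqrt(2)/4 on |001>, -sqrt(2)/4 on |010>, sqrt(2)/4 on |011>, sqrt(2)/4 on |100>, -sqrt(2)/4 on |101>, -sqrt(2)/4 on |110>, sqrt(2)/4 on |111>.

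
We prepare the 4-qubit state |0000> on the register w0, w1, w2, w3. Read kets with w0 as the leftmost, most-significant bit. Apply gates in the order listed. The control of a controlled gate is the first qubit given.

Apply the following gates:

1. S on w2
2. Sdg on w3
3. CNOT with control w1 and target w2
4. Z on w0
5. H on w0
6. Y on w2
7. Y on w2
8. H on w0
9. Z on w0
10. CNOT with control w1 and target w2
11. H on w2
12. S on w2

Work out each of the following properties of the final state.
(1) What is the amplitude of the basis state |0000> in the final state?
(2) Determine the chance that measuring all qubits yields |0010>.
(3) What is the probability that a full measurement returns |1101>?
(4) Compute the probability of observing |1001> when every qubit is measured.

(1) The amplitude on |0000> is sqrt(2)/2. Key observation: the block from step 3 through step 10 cancels to the identity and can be dropped.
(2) Outcome |0010> occurs with probability 1/2.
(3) The probability of measuring |1101> is 0.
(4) The probability of measuring |1001> is 0.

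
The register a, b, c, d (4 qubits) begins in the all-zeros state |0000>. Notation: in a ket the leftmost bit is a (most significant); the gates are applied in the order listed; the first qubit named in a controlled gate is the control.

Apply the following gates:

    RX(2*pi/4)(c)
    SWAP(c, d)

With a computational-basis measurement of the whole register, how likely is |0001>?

The probability of measuring |0001> is 1/2.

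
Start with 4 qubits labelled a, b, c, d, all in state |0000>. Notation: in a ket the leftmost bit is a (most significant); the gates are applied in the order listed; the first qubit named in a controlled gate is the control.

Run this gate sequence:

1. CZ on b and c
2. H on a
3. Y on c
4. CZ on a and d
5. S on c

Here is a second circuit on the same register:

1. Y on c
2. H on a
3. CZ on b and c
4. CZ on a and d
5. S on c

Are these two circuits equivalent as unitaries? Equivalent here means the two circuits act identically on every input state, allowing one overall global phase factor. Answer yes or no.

No: there is an input state on which the two circuits produce genuinely different outputs (not merely differing by a phase).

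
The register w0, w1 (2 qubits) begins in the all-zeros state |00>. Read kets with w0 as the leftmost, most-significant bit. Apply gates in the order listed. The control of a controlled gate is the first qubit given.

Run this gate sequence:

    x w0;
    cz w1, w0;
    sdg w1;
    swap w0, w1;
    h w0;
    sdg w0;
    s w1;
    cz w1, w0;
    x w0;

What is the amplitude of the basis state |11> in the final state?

The final state's coefficient on |11> equals sqrt(2)*I/2.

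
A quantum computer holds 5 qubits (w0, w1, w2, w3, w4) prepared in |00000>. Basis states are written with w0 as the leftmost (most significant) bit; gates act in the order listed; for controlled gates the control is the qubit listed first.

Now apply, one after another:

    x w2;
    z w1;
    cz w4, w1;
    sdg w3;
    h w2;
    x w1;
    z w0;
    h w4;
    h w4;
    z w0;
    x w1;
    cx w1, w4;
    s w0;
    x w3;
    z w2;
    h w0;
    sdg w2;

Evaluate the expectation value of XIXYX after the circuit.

In the final state, XIXYX has expectation 0. Key observation: the block from step 6 through step 11 cancels to the identity and can be dropped.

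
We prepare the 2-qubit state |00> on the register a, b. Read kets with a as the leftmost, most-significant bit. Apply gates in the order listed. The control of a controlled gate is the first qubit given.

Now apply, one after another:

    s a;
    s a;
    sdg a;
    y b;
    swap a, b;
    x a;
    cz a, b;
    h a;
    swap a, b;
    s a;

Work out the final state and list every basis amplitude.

The resulting statevector has amplitude sqrt(2)*I/2 on |00>, sqrt(2)*I/2 on |01>, 0 on |10>, 0 on |11>. Key observation: gates 2-3 undo each other exactly, leaving only the rest of the circuit to track.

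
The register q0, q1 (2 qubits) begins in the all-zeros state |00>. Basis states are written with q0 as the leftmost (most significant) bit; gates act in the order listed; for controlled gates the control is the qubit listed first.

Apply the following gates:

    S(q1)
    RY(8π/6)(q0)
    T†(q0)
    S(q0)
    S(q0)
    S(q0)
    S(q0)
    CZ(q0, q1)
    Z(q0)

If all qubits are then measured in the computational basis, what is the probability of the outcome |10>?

A full measurement returns |10> with probability 3/4. Key observation: gates 4-7 undo each other exactly, leaving only the rest of the circuit to track.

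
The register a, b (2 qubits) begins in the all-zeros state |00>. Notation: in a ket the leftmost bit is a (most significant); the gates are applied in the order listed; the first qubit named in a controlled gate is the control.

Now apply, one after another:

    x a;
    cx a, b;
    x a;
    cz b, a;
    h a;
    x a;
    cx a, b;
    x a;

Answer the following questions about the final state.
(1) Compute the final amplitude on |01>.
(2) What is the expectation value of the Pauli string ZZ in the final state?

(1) |01> carries amplitude 0 in the final state.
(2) In the final state, ZZ has expectation 1.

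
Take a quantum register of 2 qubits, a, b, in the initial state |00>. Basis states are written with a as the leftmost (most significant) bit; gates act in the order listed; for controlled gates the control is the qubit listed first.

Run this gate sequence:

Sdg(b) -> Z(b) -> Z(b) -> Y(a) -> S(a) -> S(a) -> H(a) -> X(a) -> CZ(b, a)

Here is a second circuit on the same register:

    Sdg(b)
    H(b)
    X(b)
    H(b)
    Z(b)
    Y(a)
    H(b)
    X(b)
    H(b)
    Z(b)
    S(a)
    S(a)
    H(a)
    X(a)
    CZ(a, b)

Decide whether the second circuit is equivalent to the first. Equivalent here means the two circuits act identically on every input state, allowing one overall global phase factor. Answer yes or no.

Yes: on every input state the two circuits agree up to one overall phase factor.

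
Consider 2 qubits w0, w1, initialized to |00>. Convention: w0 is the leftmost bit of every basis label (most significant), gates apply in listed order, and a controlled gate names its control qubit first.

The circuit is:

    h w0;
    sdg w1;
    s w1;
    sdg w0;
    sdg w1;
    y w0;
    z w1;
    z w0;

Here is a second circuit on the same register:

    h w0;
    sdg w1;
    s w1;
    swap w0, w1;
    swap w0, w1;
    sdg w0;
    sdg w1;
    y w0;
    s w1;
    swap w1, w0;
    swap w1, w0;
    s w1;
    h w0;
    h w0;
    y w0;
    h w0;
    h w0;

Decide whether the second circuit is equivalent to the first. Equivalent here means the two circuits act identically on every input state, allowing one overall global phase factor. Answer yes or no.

No: there is an input state on which the two circuits produce genuinely different outputs (not merely differing by a phase).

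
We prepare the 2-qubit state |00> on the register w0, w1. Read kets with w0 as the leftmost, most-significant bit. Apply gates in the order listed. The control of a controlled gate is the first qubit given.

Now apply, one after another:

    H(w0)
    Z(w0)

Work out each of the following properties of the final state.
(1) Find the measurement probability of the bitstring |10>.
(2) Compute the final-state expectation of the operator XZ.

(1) A full measurement returns |10> with probability 1/2.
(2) In the final state, XZ has expectation -1.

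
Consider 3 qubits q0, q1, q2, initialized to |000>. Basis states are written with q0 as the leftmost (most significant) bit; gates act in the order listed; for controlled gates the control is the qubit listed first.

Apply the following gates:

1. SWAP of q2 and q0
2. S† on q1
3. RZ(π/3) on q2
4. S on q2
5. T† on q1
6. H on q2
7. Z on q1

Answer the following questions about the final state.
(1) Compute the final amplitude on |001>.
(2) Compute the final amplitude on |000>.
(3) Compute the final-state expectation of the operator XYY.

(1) The final state's coefficient on |001> equals -sqrt(2)*exp(5*I*pi/6)/2.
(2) The amplitude on |000> is -sqrt(2)*exp(5*I*pi/6)/2.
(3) In the final state, XYY has expectation 0.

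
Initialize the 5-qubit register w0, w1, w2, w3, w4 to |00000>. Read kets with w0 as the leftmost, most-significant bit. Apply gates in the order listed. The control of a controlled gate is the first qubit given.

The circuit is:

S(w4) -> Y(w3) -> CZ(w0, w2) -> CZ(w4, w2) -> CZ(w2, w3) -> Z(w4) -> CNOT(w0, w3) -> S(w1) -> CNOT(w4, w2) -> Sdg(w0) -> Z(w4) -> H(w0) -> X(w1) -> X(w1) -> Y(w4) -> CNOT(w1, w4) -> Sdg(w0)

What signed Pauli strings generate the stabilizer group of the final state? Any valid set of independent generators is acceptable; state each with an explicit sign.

The final state is stabilized by the group generated by -YIIII, +IZIII, +IIZII, -IIIZI, -IIIIZ; other independent generating sets are equally valid.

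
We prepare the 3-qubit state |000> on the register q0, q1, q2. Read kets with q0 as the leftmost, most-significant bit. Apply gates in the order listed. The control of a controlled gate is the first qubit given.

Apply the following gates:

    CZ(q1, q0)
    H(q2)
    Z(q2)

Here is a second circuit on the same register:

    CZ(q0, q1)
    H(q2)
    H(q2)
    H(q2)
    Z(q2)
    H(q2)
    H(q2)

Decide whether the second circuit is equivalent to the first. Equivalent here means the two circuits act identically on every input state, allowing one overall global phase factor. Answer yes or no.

Yes — the two circuits implement the same unitary up to a global phase.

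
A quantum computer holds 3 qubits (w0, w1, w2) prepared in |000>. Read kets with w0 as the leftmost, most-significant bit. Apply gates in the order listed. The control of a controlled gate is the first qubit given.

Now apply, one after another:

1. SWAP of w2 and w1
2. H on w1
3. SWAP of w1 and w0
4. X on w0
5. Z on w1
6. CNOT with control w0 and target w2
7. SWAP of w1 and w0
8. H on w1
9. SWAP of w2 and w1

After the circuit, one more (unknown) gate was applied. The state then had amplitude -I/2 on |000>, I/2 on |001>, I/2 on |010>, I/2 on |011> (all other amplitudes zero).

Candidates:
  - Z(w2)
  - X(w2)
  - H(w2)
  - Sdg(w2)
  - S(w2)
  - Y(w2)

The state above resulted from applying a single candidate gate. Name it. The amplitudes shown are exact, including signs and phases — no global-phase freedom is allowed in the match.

It was Y(w2) that produced the state shown.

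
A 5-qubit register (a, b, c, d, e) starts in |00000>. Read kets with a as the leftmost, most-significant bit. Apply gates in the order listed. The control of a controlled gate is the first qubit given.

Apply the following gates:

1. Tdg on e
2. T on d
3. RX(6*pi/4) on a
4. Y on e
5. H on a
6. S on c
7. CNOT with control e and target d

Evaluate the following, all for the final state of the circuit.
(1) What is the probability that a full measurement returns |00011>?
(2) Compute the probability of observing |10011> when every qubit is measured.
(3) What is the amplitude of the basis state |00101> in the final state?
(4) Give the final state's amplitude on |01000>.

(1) A full measurement returns |00011> with probability 1/2.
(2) Outcome |10011> occurs with probability 1/2.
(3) The amplitude on |00101> is 0.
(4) The final state's coefficient on |01000> equals 0.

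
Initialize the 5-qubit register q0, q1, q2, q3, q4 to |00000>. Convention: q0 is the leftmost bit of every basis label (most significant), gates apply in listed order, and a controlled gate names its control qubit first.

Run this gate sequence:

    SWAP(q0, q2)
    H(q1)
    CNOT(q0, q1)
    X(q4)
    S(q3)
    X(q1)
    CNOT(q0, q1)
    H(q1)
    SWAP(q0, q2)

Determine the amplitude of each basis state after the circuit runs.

After the circuit, the state carries amplitude 1 on |00001>, and 0 on every other basis state.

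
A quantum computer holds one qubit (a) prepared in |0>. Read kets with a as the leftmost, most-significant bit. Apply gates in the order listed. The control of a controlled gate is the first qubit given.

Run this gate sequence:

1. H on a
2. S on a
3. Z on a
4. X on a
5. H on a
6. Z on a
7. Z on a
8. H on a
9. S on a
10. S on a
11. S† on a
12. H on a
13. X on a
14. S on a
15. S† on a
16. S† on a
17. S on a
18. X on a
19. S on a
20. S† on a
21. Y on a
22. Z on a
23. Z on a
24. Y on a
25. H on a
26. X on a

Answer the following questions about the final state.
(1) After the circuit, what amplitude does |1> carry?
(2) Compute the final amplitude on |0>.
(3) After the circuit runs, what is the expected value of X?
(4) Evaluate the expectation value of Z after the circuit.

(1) |1> carries amplitude -sqrt(2)*I/2 in the final state.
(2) The final state's coefficient on |0> equals sqrt(2)*I/2.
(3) The expectation value of X is -1.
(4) The expectation value of Z is 0.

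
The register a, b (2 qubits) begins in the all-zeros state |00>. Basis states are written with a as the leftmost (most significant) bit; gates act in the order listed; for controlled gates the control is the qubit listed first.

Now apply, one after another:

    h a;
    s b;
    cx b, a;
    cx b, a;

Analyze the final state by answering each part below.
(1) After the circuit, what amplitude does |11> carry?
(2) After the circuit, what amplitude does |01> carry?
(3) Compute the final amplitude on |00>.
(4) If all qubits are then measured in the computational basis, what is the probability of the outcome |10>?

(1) The amplitude on |11> is 0. Key observation: the block from step 3 through step 4 cancels to the identity and can be dropped.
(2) |01> carries amplitude 0 in the final state.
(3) |00> carries amplitude sqrt(2)/2 in the final state.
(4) A full measurement returns |10> with probability 1/2.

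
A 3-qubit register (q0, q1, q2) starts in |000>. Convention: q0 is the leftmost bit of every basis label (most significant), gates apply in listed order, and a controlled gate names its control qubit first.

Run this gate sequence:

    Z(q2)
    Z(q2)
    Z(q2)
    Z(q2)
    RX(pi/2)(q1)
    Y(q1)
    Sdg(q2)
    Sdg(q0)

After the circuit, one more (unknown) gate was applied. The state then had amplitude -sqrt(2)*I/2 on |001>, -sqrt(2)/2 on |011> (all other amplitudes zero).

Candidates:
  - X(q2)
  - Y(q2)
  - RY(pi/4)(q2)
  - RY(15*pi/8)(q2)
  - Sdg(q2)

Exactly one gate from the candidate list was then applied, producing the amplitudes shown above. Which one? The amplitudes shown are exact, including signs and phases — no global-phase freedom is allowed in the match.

The unique candidate consistent with the amplitudes is Y(q2). Key observation: the block from step 1 through step 4 cancels to the identity and can be dropped.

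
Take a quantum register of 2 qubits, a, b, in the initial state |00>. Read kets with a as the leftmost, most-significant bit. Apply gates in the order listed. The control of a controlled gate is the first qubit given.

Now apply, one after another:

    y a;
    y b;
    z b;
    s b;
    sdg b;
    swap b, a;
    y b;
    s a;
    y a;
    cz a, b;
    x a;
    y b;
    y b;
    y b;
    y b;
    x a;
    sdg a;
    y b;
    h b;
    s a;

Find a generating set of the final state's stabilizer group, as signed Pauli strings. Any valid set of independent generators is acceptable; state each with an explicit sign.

One valid set of independent stabilizer generators is -IX, +ZI (any independent generating set of the same group is equally correct). Key observation: the block from step 11 through step 16 cancels to the identity and can be dropped.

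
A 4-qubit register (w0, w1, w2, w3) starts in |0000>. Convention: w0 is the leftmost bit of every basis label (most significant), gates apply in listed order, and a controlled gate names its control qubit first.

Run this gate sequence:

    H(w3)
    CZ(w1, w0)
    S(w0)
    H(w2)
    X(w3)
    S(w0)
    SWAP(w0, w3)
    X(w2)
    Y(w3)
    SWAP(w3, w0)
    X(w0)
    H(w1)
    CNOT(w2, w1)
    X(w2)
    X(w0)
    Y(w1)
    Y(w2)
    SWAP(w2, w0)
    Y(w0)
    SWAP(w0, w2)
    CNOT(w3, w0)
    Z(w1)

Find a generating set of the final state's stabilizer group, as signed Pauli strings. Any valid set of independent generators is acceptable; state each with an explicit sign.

The stabilizer group can be generated by +XIIX, +IXII, +IIXI, -ZIIZ, among other valid generating sets.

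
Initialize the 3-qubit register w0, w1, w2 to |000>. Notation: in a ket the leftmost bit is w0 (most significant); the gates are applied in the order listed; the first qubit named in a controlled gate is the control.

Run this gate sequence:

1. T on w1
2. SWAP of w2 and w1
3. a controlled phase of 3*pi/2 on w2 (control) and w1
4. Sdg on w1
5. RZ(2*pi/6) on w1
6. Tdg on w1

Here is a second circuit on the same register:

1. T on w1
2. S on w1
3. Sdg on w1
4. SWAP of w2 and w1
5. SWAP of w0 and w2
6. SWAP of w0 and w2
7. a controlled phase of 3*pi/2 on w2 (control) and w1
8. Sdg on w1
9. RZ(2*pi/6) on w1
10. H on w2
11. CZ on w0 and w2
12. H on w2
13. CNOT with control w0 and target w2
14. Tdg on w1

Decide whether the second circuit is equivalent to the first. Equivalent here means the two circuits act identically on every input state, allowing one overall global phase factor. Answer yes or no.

Yes: on every input state the two circuits agree up to one overall phase factor.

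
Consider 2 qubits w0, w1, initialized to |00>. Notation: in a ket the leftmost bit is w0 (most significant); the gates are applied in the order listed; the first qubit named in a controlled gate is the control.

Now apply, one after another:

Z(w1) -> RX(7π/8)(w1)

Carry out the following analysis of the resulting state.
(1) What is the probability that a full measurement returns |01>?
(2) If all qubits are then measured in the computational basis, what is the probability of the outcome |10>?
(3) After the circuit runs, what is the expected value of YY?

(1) Outcome |01> occurs with probability sin(7*pi/16)**2.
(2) The probability of measuring |10> is 0.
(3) The observable YY averages to 0.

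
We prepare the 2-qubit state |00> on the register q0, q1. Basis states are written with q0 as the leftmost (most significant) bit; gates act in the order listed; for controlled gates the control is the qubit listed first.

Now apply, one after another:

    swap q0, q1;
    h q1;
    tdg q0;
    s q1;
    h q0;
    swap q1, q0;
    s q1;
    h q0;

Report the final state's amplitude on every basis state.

The resulting statevector has amplitude sqrt(2)*(1 + I)/4 on |00>, sqrt(2)*(-1 + I)/4 on |01>, sqrt(2)*(1 - I)/4 on |10>, sqrt(2)*(1 + I)/4 on |11>.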